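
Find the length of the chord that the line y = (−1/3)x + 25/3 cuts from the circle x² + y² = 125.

Centre (0, 0), r² = 125. Perpendicular distance d from centre to line = |−25| / √10 = 25/√10.
Chord = 2√(r² − d²) = 2·√(125/2) = 5√10.

5√10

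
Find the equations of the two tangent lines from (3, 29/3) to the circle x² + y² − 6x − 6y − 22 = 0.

A line y − (29/3) = m(x − (3)) is tangent when its distance from (3, 3) is 2√10:
[m·(0) − (−20/3)]² = 40(m² + 1)
9m² − 1 = 0, so m = 1/3 or m = −1/3.
Through (3, 29/3) these give x − 3y = −26 and x + 3y = 32.

x − 3y = −26 and x + 3y = 32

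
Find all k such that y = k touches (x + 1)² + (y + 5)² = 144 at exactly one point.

k = −17 or k = 7

The line touches the circle iff its distance from (−1, −5) is 12:
|0·(−1) + 1·(−5) − k| / √1 = 12
|k − (−5)| = 12, so k = 7 or k = −17.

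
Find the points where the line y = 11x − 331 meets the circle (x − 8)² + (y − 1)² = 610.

(29, −12) and (31, 10)

Substitute y = 11x − 331:
122x² − 7320x + 109678 = 0  ⟹  x² − 60x + 899 = 0
x = 31 or x = 29, giving (31, 10) and (29, −12).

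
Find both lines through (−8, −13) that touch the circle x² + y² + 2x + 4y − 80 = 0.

9x + 2y = −98 and 2x − 9y = 101

Let a tangent through (−8, −13) have slope m. Its distance from (−1, −2) must equal √85:
(7m − (11))² = 85(m² + 1)
18m² + 77m − 18 = 0, so m = −9/2 or m = 2/9.
Through (−8, −13) these give 9x + 2y = −98 and 2x − 9y = 101.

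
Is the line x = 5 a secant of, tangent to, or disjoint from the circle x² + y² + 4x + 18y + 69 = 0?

disjoint

d² = (1·(−2) + 0·(−9) − (5))² = 49; r² = 16.
Since d² > r², the line lies outside the circle.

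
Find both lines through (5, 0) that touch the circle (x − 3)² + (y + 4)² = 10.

Let a tangent through (5, 0) have slope m. Its distance from (3, −4) must equal √10:
[m·(−2) − (−4)]² = 10(m² + 1)
3m² + 8m − 3 = 0, so m = −3 or m = 1/3.
Through (5, 0) these give 3x + y = 15 and x − 3y = 5.

3x + y = 15 and x − 3y = 5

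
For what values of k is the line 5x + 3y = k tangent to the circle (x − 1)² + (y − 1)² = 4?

Tangency holds when the distance from the centre (1, 1) to the line equals the radius 2:
|5·1 + 3·1 − k| / √34 = 2
|k − (8)| = 2√34.

k = 8 ± 2√34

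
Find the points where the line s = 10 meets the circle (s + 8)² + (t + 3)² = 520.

(10, −17) and (10, 11)

The line gives s = 10. Substituting into the circle:
t² + 6t − 187 = 0
t = 11 or t = −17, giving (10, 11) and (10, −17).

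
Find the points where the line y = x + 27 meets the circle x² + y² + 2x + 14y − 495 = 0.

(−18, 9) and (−17, 10)

Express y = x + 27 and substitute into the circle:
2x² + 70x + 612 = 0  ⟹  x² + 35x + 306 = 0
x = −17 or x = −18, giving (−17, 10) and (−18, 9).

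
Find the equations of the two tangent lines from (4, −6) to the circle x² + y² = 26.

A line y − (−6) = m(x − (4)) is tangent when its distance from (0, 0) is √26:
[m·(−4) − (6)]² = 26(m² + 1)
5m² − 24m − 5 = 0, so m = 5 or m = −1/5.
Through (4, −6) these give 5x − y = 26 and x + 5y = −26.

5x − y = 26 and x + 5y = −26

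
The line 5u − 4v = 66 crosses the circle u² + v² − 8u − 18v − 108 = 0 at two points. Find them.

From the line, v = (−66 + 5u)/4. Substituting:
41u² − 1148u + 7380 = 0  ⟹  u² − 28u + 180 = 0
u = 18 or u = 10, giving (18, 6) and (10, −4).

(10, −4) and (18, 6)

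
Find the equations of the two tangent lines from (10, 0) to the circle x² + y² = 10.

x + 3y = 10 and x − 3y = 10

A line y − (0) = m(x − (10)) is tangent when its distance from (0, 0) is √10:
[m·(−10) − (0)]² = 10(m² + 1)
9m² − 1 = 0, so m = −1/3 or m = 1/3.
Through (10, 0) these give x + 3y = 10 and x − 3y = 10.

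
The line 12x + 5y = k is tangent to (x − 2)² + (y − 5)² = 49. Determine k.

The line touches the circle iff its distance from (2, 5) is 7:
|12·2 + 5·5 − k| / √169 = 7
|k − (49)| = 7·13, so k = 140 or k = −42.

k = −42 or k = 140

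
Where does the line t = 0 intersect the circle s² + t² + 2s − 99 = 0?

Substitute t = 0:
s² + 2s − 99 = 0
s = 9 or s = −11, giving (9, 0) and (−11, 0).

(−11, 0) and (9, 0)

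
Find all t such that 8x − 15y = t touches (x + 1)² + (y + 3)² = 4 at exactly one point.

Tangency holds when the distance from the centre (−1, −3) to the line equals the radius 2:
|8·(−1) − 15·(−3) − t| / √289 = 2
|t − (37)| = 2·17, so t = 71 or t = 3.

t = 3 or t = 71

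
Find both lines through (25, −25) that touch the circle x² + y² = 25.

3x + 4y = −25 and 4x + 3y = 25

Let a tangent through (25, −25) have slope m. Its distance from (0, 0) must equal 5:
[m·(−25) − (25)]² = 25(m² + 1)
12m² + 25m + 12 = 0, so m = −3/4 or m = −4/3.
Through (25, −25) these give 3x + 4y = −25 and 4x + 3y = 25.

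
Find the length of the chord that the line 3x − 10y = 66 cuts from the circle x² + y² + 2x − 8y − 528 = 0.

From the line, y = (−66 + 3x)/10. Substituting:
109x² − 436x − 43164 = 0  ⟹  x² − 4x − 396 = 0
x = 22 or x = −18, giving (22, 0) and (−18, −12).
Chord length = distance between (22, 0) and (−18, −12) = √1744 = 4√109.

4√109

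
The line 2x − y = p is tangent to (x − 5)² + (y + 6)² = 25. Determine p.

The line touches the circle iff its distance from (5, −6) is 5:
|2·5 − 1·(−6) − p| / √5 = 5
|p − (16)| = 5√5.

p = 16 ± 5√5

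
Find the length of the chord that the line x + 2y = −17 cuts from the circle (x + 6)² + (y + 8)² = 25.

4√5

Express y = (−17 − x)/2 and substitute into the circle:
5x² + 50x + 45 = 0  ⟹  x² + 10x + 9 = 0
x = −1 or x = −9, giving (−1, −8) and (−9, −4).
Chord length = distance between (−1, −8) and (−9, −4) = √80 = 4√5.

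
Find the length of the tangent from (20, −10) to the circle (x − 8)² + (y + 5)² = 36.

√133

The centre is (8, −5) and r = 6. The square of the distance from P to the centre is 144 + 25 = 169.
The tangent meets the radius at right angles, so tangent² = |PO|² − r² = 169 − 36 = 133.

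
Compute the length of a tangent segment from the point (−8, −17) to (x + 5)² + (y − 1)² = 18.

With centre O = (−5, 1), |OP|² = 333 and r² = 18.
By the tangent–radius right angle, tangent length = √(|PO|² − r²) = √315 = 3√35.

3√35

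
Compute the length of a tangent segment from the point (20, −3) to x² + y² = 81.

With centre O = (0, 0), |OP|² = 409 and r² = 81.
By the tangent–radius right angle, tangent length = √(|PO|² − r²) = √328 = 2√82.

2√82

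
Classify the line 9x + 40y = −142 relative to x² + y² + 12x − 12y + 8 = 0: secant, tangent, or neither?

Substituting the line into the circle gives 1681x² + 26076x + 101124 = 0.
Discriminant = (26076)² − 4·1681·(101124) = 0.
A repeated root: the line is tangent.

tangent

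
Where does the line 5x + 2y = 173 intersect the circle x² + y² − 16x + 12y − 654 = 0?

(31, 9) and (35, −1)

From the line, y = (173 − 5x)/2. Substituting:
29x² − 1914x + 31465 = 0  ⟹  x² − 66x + 1085 = 0
x = 35 or x = 31, giving (35, −1) and (31, 9).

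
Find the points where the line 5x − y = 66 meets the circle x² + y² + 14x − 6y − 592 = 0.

(10, −16) and (16, 14)

Express y = 5x − 66 and substitute into the circle:
26x² − 676x + 4160 = 0  ⟹  x² − 26x + 160 = 0
x = 16 or x = 10, giving (16, 14) and (10, −16).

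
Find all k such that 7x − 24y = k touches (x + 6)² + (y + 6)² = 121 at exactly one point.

k = −173 or k = 377

Tangency holds when the distance from the centre (−6, −6) to the line equals the radius 11:
|7·(−6) − 24·(−6) − k| / √625 = 11
|k − (102)| = 11·25, so k = 377 or k = −173.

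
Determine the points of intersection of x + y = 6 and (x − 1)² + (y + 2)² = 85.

Substitute y = −x + 6:
2x² − 18x − 20 = 0  ⟹  x² − 9x − 10 = 0
x = 10 or x = −1, giving (10, −4) and (−1, 7).

(−1, 7) and (10, −4)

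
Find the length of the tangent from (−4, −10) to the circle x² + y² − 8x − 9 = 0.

With centre O = (4, 0), |OP|² = 164 and r² = 25.
The tangent meets the radius at right angles, so tangent² = |PO|² − r² = 164 − 25 = 139.

√139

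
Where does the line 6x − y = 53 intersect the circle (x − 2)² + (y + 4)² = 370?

Substitute y = 6x − 53:
37x² − 592x + 2035 = 0  ⟹  x² − 16x + 55 = 0
x = 11 or x = 5, giving (11, 13) and (5, −23).

(5, −23) and (11, 13)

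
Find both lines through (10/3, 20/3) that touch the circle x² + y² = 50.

Let a tangent through (10/3, 20/3) have slope m. Its distance from (0, 0) must equal 5√2:
[m·(−10/3) − (−20/3)]² = 50(m² + 1)
7m² + 8m + 1 = 0, so m = −1/7 or m = −1.
With m = −1/7: x + 7y = 50. With m = −1: x + y = 10.

x + 7y = 50 and x + y = 10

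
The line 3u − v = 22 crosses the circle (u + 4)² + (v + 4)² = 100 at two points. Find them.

(4, −10) and (6, −4)

Substitute v = 3u − 22:
10u² − 100u + 240 = 0  ⟹  u² − 10u + 24 = 0
u = 6 or u = 4, giving (6, −4) and (4, −10).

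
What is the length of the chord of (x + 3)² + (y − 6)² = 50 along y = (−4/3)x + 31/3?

10

Express y = (31 − 4x)/3 and substitute into the circle:
25x² − 50x − 200 = 0  ⟹  x² − 2x − 8 = 0
x = 4 or x = −2, giving (4, 5) and (−2, 13).
Chord length = distance between (4, 5) and (−2, 13) = √100 = 10.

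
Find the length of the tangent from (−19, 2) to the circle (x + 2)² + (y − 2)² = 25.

With centre O = (−2, 2), |OP|² = 289 and r² = 25.
Power of the point: PT² = |PO|² − r² = 264, so PT = 2√66.

2√66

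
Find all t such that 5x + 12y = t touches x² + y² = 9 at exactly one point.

For a tangent, require d(centre, line) = r = 3.
|5·0 + 12·0 − t| / √169 = 3
|t| = 3·13, so t = 39 or t = −39.

t = −39 or t = 39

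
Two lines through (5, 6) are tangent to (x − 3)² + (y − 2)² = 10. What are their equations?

3x + y = 21 and x − 3y = −13

Write the tangent as mx − y + (6 − m·(5)) = 0 and set its distance from the centre to √10:
[m·(−2) − (−4)]² = 10(m² + 1)
3m² + 8m − 3 = 0, so m = −3 or m = 1/3.
Through (5, 6) these give 3x + y = 21 and x − 3y = −13.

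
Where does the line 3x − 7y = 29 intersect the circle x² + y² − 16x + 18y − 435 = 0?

Express y = (−29 + 3x)/7 and substitute into the circle:
58x² − 580x − 24128 = 0  ⟹  x² − 10x − 416 = 0
x = 26 or x = −16, giving (26, 7) and (−16, −11).

(−16, −11) and (26, 7)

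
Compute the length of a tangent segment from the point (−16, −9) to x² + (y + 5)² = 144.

8√2

The centre is (0, −5) and r = 12. The square of the distance from P to the centre is 256 + 16 = 272.
Power of the point: PT² = |PO|² − r² = 128, so PT = 8√2.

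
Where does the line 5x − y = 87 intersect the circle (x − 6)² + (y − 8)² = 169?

Substitute y = 5x − 87:
26x² − 962x + 8892 = 0  ⟹  x² − 37x + 342 = 0
x = 19 or x = 18, giving (19, 8) and (18, 3).

(18, 3) and (19, 8)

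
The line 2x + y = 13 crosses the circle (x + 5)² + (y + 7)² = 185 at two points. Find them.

From the line, y = −2x + 13. Substituting:
5x² − 70x + 240 = 0  ⟹  x² − 14x + 48 = 0
x = 8 or x = 6, giving (8, −3) and (6, 1).

(6, 1) and (8, −3)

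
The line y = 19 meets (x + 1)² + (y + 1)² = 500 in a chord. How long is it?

Express y = 19 and substitute into the circle:
x² + 2x − 99 = 0
x = 9 or x = −11, giving (9, 19) and (−11, 19).
Chord length = distance between (9, 19) and (−11, 19) = √400 = 20.

20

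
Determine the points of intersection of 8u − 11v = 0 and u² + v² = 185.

(−11, −8) and (11, 8)

Express v = (8u)/11 and substitute into the circle:
185u² − 22385 = 0  ⟹  u² − 121 = 0
u = 11 or u = −11, giving (11, 8) and (−11, −8).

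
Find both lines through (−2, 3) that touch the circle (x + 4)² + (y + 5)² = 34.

5x + 3y = −1 and 3x − 5y = −21

A line y − (3) = m(x − (−2)) is tangent when its distance from (−4, −5) is √34:
[m·(−2) − (−8)]² = 34(m² + 1)
15m² + 16m − 15 = 0, so m = −5/3 or m = 3/5.
Through (−2, 3) these give 5x + 3y = −1 and 3x − 5y = −21.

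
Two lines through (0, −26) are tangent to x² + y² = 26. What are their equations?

Write the tangent as mx − y + (−26 − m·(0)) = 0 and set its distance from the centre to √26:
[m·(0) − (26)]² = 26(m² + 1)
m² − 25 = 0, so m = −5 or m = 5.
Through (0, −26) these give 5x + y = −26 and 5x − y = 26.

5x + y = −26 and 5x − y = 26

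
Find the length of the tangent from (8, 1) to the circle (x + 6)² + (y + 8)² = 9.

2√67

Centre (−6, −8), r² = 9. |PO|² = (14)² + (9)² = 277.
Power of the point: PT² = |PO|² − r² = 268, so PT = 2√67.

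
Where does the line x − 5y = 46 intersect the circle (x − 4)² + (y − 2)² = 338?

Substitute y = (−46 + x)/5:
26x² − 312x − 4914 = 0  ⟹  x² − 12x − 189 = 0
x = 21 or x = −9, giving (21, −5) and (−9, −11).

(−9, −11) and (21, −5)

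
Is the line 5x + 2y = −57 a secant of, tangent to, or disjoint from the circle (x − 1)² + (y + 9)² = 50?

disjoint

Substituting the line into the circle gives 29x² + 382x + 1325 = 0.
Δ = 145924 − 153700 = −7776.
No real roots: the line does not meet the circle.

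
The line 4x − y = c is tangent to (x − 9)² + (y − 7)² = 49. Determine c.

c = 29 ± 7√17

The line touches the circle iff its distance from (9, 7) is 7:
|4·9 − 1·7 − c| / √17 = 7
|c − (29)| = 7√17.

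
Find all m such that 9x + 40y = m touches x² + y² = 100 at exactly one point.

Tangency holds when the distance from the centre (0, 0) to the line equals the radius 10:
|9·0 + 40·0 − m| / √1681 = 10
|m| = 10·41, so m = 410 or m = −410.

m = −410 or m = 410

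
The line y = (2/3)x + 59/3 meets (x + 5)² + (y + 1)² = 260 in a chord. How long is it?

4√13

Express y = (59 + 2x)/3 and substitute into the circle:
13x² + 338x + 1729 = 0  ⟹  x² + 26x + 133 = 0
x = −7 or x = −19, giving (−7, 15) and (−19, 7).
Chord length = distance between (−7, 15) and (−19, 7) = √208 = 4√13.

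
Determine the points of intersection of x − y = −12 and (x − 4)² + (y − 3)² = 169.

From the line, y = x + 12. Substituting:
2x² + 10x − 72 = 0  ⟹  x² + 5x − 36 = 0
x = 4 or x = −9, giving (4, 16) and (−9, 3).

(−9, 3) and (4, 16)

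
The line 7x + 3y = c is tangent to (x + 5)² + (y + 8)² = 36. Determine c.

c = −59 ± 6√58

Tangency holds when the distance from the centre (−5, −8) to the line equals the radius 6:
|7·(−5) + 3·(−8) − c| / √58 = 6
|c − (−59)| = 6√58.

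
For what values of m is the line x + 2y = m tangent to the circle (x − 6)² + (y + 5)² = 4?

m = −4 ± 2√5

The line touches the circle iff its distance from (6, −5) is 2:
|1·6 + 2·(−5) − m| / √5 = 2
|m − (−4)| = 2√5.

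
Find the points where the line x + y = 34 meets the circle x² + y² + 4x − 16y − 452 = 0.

From the line, y = −x + 34. Substituting:
2x² − 48x + 160 = 0  ⟹  x² − 24x + 80 = 0
x = 20 or x = 4, giving (20, 14) and (4, 30).

(4, 30) and (20, 14)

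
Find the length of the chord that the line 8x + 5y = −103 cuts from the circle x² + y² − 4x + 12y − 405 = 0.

Express y = (−103 − 8x)/5 and substitute into the circle:
89x² + 1068x − 5696 = 0  ⟹  x² + 12x − 64 = 0
x = 4 or x = −16, giving (4, −27) and (−16, 5).
Chord length = distance between (4, −27) and (−16, 5) = √1424 = 4√89.

4√89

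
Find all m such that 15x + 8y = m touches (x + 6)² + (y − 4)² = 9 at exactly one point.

Tangency holds when the distance from the centre (−6, 4) to the line equals the radius 3:
|15·(−6) + 8·4 − m| / √289 = 3
|m − (−58)| = 3·17, so m = −7 or m = −109.

m = −109 or m = −7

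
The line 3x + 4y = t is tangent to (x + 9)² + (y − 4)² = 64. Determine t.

t = −51 or t = 29

The line touches the circle iff its distance from (−9, 4) is 8:
|3·(−9) + 4·4 − t| / √25 = 8
|t − (−11)| = 8·5, so t = 29 or t = −51.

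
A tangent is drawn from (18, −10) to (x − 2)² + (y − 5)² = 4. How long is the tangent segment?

3√53

Centre (2, 5), r² = 4. |PO|² = (16)² + (−15)² = 481.
Power of the point: PT² = |PO|² − r² = 477, so PT = 3√53.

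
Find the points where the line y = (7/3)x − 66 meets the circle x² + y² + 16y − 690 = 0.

From the line, y = (−198 + 7x)/3. Substituting:
58x² − 2436x + 23490 = 0  ⟹  x² − 42x + 405 = 0
x = 27 or x = 15, giving (27, −3) and (15, −31).

(15, −31) and (27, −3)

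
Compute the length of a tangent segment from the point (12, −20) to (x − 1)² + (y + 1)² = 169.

√313

Centre (1, −1), r² = 169. |PO|² = (11)² + (−19)² = 482.
Power of the point: PT² = |PO|² − r² = 313, so PT = √313.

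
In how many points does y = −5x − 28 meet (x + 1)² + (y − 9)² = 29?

0

Centre (−1, 9), r² = 29. Distance² from centre to line = (32)²/26 = 512/13.
Since d² > r², the line lies outside the circle.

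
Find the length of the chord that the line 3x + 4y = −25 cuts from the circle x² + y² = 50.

From the line, y = (−25 − 3x)/4. Substituting:
25x² + 150x − 175 = 0  ⟹  x² + 6x − 7 = 0
x = 1 or x = −7, giving (1, −7) and (−7, −1).
Chord length = distance between (1, −7) and (−7, −1) = √100 = 10.

10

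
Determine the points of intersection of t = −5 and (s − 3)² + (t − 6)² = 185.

Substitute t = −5:
s² − 6s − 55 = 0
s = 11 or s = −5, giving (11, −5) and (−5, −5).

(−5, −5) and (11, −5)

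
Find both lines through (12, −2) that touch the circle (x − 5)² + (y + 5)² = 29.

A line y − (−2) = m(x − (12)) is tangent when its distance from (5, −5) is √29:
[m·(−7) − (−3)]² = 29(m² + 1)
10m² − 21m − 10 = 0, so m = 5/2 or m = −2/5.
With m = 5/2: 5x − 2y = 64. With m = −2/5: 2x + 5y = 14.

5x − 2y = 64 and 2x + 5y = 14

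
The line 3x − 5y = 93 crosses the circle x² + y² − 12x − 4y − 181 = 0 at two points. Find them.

(11, −12) and (16, −9)

Express y = (−93 + 3x)/5 and substitute into the circle:
34x² − 918x + 5984 = 0  ⟹  x² − 27x + 176 = 0
x = 16 or x = 11, giving (16, −9) and (11, −12).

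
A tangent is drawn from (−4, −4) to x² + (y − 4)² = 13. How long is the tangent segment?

√67

The centre is (0, 4) and r = √13. The square of the distance from P to the centre is 16 + 64 = 80.
By the tangent–radius right angle, tangent length = √(|PO|² − r²) = √67.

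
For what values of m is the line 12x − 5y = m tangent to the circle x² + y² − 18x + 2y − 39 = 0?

For a tangent, require d(centre, line) = r = 11.
|12·9 − 5·(−1) − m| / √169 = 11
|m − (113)| = 11·13, so m = 256 or m = −30.

m = −30 or m = 256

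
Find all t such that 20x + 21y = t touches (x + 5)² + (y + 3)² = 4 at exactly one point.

For a tangent, require d(centre, line) = r = 2.
|20·(−5) + 21·(−3) − t| / √841 = 2
|t − (−163)| = 2·29, so t = −105 or t = −221.

t = −221 or t = −105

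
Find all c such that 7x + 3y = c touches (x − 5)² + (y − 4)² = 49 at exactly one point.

c = 47 ± 7√58

For a tangent, require d(centre, line) = r = 7.
|7·5 + 3·4 − c| / √58 = 7
|c − (47)| = 7√58.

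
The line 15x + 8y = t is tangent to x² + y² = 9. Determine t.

Tangency holds when the distance from the centre (0, 0) to the line equals the radius 3:
|15·0 + 8·0 − t| / √289 = 3
|t| = 3·17, so t = 51 or t = −51.

t = −51 or t = 51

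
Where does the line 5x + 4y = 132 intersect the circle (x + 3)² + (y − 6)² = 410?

(8, 23) and (16, 13)

From the line, y = (132 − 5x)/4. Substituting:
41x² − 984x + 5248 = 0  ⟹  x² − 24x + 128 = 0
x = 16 or x = 8, giving (16, 13) and (8, 23).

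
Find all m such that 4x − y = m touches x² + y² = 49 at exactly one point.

Tangency holds when the distance from the centre (0, 0) to the line equals the radius 7:
|4·0 − 1·0 − m| / √17 = 7
|m| = 7√17.

m = ±7√17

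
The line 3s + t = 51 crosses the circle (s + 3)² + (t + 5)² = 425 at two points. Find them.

(16, 3) and (17, 0)

Substitute t = −3s + 51:
10s² − 330s + 2720 = 0  ⟹  s² − 33s + 272 = 0
s = 17 or s = 16, giving (17, 0) and (16, 3).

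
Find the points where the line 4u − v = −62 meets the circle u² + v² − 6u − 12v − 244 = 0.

(−14, 6) and (−12, 14)

From the line, v = 4u + 62. Substituting:
17u² + 442u + 2856 = 0  ⟹  u² + 26u + 168 = 0
u = −12 or u = −14, giving (−12, 14) and (−14, 6).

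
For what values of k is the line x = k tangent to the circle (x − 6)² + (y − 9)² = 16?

k = 2 or k = 10

The line touches the circle iff its distance from (6, 9) is 4:
|1·6 + 0·9 − k| / √1 = 4
|k − (6)| = 4, so k = 10 or k = 2.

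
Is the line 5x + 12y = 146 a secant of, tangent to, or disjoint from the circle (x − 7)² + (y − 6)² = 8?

Substituting the line into the circle gives 169x² − 2756x + 11380 = 0.
Discriminant = (−2756)² − 4·169·(11380) = −97344 < 0.
No real roots: the line does not meet the circle.

disjoint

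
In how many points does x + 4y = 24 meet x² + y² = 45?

Substituting the line into the circle gives 17x² − 48x − 144 = 0.
Δ = 2304 − (−9792) = 12096.
Two real roots: the line is a secant.

2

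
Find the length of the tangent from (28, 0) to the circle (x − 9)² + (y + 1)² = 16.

√346

With centre O = (9, −1), |OP|² = 362 and r² = 16.
The tangent meets the radius at right angles, so tangent² = |PO|² − r² = 362 − 16 = 346.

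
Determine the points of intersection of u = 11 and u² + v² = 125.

The line gives u = 11. Substituting into the circle:
v² − 4 = 0
v = 2 or v = −2, giving (11, 2) and (11, −2).

(11, −2) and (11, 2)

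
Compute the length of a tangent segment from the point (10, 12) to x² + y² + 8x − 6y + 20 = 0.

4√17

With centre O = (−4, 3), |OP|² = 277 and r² = 5.
The tangent meets the radius at right angles, so tangent² = |PO|² − r² = 277 − 5 = 272.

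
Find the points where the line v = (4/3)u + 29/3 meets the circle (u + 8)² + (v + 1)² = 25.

(−11, −5) and (−5, 3)

From the line, v = (29 + 4u)/3. Substituting:
25u² + 400u + 1375 = 0  ⟹  u² + 16u + 55 = 0
u = −5 or u = −11, giving (−5, 3) and (−11, −5).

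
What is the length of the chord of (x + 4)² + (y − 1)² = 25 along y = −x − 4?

Centre (−4, 1), r² = 25. Perpendicular distance d from centre to line = |1| / √2 = 1/√2.
Half the chord is √(r² − d²) = √(49/2), so the full chord is 7√2.

7√2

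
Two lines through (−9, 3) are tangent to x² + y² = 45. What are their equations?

Write the tangent as mx − y + (3 − m·(−9)) = 0 and set its distance from the centre to 3√5:
[m·(9) − (−3)]² = 45(m² + 1)
2m² + 3m − 2 = 0, so m = 1/2 or m = −2.
With m = 1/2: x − 2y = −15. With m = −2: 2x + y = −15.

x − 2y = −15 and 2x + y = −15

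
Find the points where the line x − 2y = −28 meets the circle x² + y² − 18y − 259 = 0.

From the line, y = (28 + x)/2. Substituting:
5x² + 20x − 1260 = 0  ⟹  x² + 4x − 252 = 0
x = 14 or x = −18, giving (14, 21) and (−18, 5).

(−18, 5) and (14, 21)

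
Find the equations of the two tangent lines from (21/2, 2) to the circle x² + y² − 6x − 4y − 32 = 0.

Let a tangent through (21/2, 2) have slope m. Its distance from (3, 2) must equal 3√5:
[m·(−15/2) − (0)]² = 45(m² + 1)
m² − 4 = 0, so m = −2 or m = 2.
Through (21/2, 2) these give 2x + y = 23 and 2x − y = 19.

2x + y = 23 and 2x − y = 19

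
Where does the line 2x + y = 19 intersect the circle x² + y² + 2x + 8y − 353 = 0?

Substitute y = −2x + 19:
5x² − 90x + 160 = 0  ⟹  x² − 18x + 32 = 0
x = 16 or x = 2, giving (16, −13) and (2, 15).

(2, 15) and (16, −13)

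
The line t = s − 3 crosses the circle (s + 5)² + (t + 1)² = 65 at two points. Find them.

(−6, −9) and (3, 0)

From the line, t = s − 3. Substituting:
2s² + 6s − 36 = 0  ⟹  s² + 3s − 18 = 0
s = 3 or s = −6, giving (3, 0) and (−6, −9).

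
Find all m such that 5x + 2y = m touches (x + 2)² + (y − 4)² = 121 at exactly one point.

For a tangent, require d(centre, line) = r = 11.
|5·(−2) + 2·4 − m| / √29 = 11
|m − (−2)| = 11√29.

m = −2 ± 11√29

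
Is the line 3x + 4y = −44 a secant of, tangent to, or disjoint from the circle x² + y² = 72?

Centre (0, 0), r² = 72. Distance² from centre to line = (44)²/25 = 1936/25.
Since d² > r², the line lies outside the circle.

disjoint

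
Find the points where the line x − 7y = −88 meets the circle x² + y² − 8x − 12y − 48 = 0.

Substitute y = (88 + x)/7:
50x² − 300x − 2000 = 0  ⟹  x² − 6x − 40 = 0
x = 10 or x = −4, giving (10, 14) and (−4, 12).

(−4, 12) and (10, 14)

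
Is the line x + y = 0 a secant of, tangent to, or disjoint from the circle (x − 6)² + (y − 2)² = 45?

Substituting the line into the circle gives 2x² − 8x − 5 = 0.
Δ = 64 − (−40) = 104.
Two real roots: the line is a secant.

secant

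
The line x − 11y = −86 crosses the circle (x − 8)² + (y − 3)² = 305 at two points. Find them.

Express y = (86 + x)/11 and substitute into the circle:
122x² − 1830x − 26352 = 0  ⟹  x² − 15x − 216 = 0
x = 24 or x = −9, giving (24, 10) and (−9, 7).

(−9, 7) and (24, 10)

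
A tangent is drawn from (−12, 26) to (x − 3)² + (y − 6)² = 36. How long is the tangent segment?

With centre O = (3, 6), |OP|² = 625 and r² = 36.
By the tangent–radius right angle, tangent length = √(|PO|² − r²) = √589.

√589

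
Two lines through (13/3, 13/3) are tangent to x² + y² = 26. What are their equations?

5x + y = 26 and x + 5y = 26

A line y − (13/3) = m(x − (13/3)) is tangent when its distance from (0, 0) is √26:
(−13/3m − (−13/3))² = 26(m² + 1)
5m² + 26m + 5 = 0, so m = −5 or m = −1/5.
With m = −5: 5x + y = 26. With m = −1/5: x + 5y = 26.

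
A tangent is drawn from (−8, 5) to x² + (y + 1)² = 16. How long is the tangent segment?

2√21

With centre O = (0, −1), |OP|² = 100 and r² = 16.
By the tangent–radius right angle, tangent length = √(|PO|² − r²) = √84 = 2√21.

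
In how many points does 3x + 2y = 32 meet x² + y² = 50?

0

Centre (0, 0), r² = 50. Distance² from centre to line = (−32)²/13 = 1024/13.
Since d² > r², the line lies outside the circle.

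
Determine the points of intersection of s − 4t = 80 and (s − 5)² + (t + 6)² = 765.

From the line, t = (−80 + s)/4. Substituting:
17s² − 272s − 8704 = 0  ⟹  s² − 16s − 512 = 0
s = 32 or s = −16, giving (32, −12) and (−16, −24).

(−16, −24) and (32, −12)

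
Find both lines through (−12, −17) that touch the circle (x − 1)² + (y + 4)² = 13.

2x − 3y = 27 and 3x − 2y = −2

Write the tangent as mx − y + (−17 − m·(−12)) = 0 and set its distance from the centre to √13:
(13m − (13))² = 13(m² + 1)
6m² − 13m + 6 = 0, so m = 2/3 or m = 3/2.
Through (−12, −17) these give 2x − 3y = 27 and 3x − 2y = −2.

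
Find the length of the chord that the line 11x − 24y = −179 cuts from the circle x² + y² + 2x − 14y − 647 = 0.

2√697

Express y = (179 + 11x)/24 and substitute into the circle:
697x² + 1394x − 400775 = 0  ⟹  x² + 2x − 575 = 0
x = 23 or x = −25, giving (23, 18) and (−25, −4).
Chord length = distance between (23, 18) and (−25, −4) = √2788 = 2√697.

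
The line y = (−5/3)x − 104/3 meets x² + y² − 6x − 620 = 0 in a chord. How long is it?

5√34

Express y = (−104 − 5x)/3 and substitute into the circle:
34x² + 986x + 5236 = 0  ⟹  x² + 29x + 154 = 0
x = −7 or x = −22, giving (−7, −23) and (−22, 2).
|(−7, −23) − (−22, 2)| = √((15)² + (−25)²) = 5√34.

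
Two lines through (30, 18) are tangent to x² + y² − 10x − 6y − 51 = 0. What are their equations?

2x − 9y = −102 and 7x − 6y = 102

Write the tangent as mx − y + (18 − m·(30)) = 0 and set its distance from the centre to √85:
(−25m − (−15))² = 85(m² + 1)
54m² − 75m + 14 = 0, so m = 2/9 or m = 7/6.
Through (30, 18) these give 2x − 9y = −102 and 7x − 6y = 102.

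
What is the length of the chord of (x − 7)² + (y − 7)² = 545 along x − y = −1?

Substitute y = x + 1:
2x² − 26x − 460 = 0  ⟹  x² − 13x − 230 = 0
x = 23 or x = −10, giving (23, 24) and (−10, −9).
|(23, 24) − (−10, −9)| = √((33)² + (33)²) = 33√2.

33√2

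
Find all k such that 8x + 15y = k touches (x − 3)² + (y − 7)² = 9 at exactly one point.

k = 78 or k = 180

For a tangent, require d(centre, line) = r = 3.
|8·3 + 15·7 − k| / √289 = 3
|k − (129)| = 3·17, so k = 180 or k = 78.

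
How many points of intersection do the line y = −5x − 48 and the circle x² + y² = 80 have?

0

Substituting the line into the circle gives 26x² + 480x + 2224 = 0.
Discriminant = (480)² − 4·26·(2224) = −896 < 0.
No real roots: the line does not meet the circle.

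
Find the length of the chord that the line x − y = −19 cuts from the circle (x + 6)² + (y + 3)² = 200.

12√2

The distance from (−6, −3) to the line is 16/√2, and r² = 200.
Half the chord is √(r² − d²) = √(72), so the full chord is 12√2.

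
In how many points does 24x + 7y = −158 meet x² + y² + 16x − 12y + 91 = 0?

2

Substituting the line into the circle gives 625x² + 10384x + 42695 = 0.
Δ = 107827456 − 106737500 = 1089956.
Two real roots: the line is a secant.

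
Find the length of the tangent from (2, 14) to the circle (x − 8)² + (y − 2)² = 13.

√167

Centre (8, 2), r² = 13. |PO|² = (−6)² + (12)² = 180.
Power of the point: PT² = |PO|² − r² = 167, so PT = √167.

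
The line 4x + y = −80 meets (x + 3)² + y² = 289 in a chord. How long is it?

2√17

From the line, y = −4x − 80. Substituting:
17x² + 646x + 6120 = 0  ⟹  x² + 38x + 360 = 0
x = −18 or x = −20, giving (−18, −8) and (−20, 0).
Chord length = distance between (−18, −8) and (−20, 0) = √68 = 2√17.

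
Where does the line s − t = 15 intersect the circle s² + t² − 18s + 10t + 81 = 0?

Substitute t = s − 15:
2s² − 38s + 156 = 0  ⟹  s² − 19s + 78 = 0
s = 13 or s = 6, giving (13, −2) and (6, −9).

(6, −9) and (13, −2)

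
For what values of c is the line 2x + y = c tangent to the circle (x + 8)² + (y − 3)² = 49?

c = −13 ± 7√5

For a tangent, require d(centre, line) = r = 7.
|2·(−8) + 1·3 − c| / √5 = 7
|c − (−13)| = 7√5.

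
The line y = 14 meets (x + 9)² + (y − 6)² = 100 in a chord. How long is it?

Centre (−9, 6), r² = 100. Perpendicular distance d from centre to line = |−8| / √1 = 8.
Chord = 2√(r² − d²) = 2·√(36) = 12.

12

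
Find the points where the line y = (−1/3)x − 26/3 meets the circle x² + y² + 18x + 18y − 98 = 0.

Express y = (−26 − x)/3 and substitute into the circle:
10x² + 160x − 1610 = 0  ⟹  x² + 16x − 161 = 0
x = 7 or x = −23, giving (7, −11) and (−23, −1).

(−23, −1) and (7, −11)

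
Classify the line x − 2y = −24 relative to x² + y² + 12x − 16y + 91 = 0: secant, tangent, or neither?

secant

Substituting the line into the circle gives 5x² + 64x + 172 = 0.
Discriminant = (64)² − 4·5·(172) = 656 > 0.
Two real roots: the line is a secant.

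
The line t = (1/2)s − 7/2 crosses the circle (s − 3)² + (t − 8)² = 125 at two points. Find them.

(1, −3) and (13, 3)

Substitute t = (−7 + s)/2:
5s² − 70s + 65 = 0  ⟹  s² − 14s + 13 = 0
s = 13 or s = 1, giving (13, 3) and (1, −3).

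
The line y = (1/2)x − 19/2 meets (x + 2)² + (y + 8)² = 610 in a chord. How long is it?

22√5

Centre (−2, −8), r² = 610. Perpendicular distance d from centre to line = |−5| / √5 = 5/√5.
Chord = 2√(r² − d²) = 2·√(605) = 22√5.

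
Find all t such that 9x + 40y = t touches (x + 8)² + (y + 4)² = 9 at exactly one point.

t = −355 or t = −109

The line touches the circle iff its distance from (−8, −4) is 3:
|9·(−8) + 40·(−4) − t| / √1681 = 3
|t − (−232)| = 3·41, so t = −109 or t = −355.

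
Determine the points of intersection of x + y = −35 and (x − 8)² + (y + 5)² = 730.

From the line, y = −x − 35. Substituting:
2x² + 44x + 234 = 0  ⟹  x² + 22x + 117 = 0
x = −9 or x = −13, giving (−9, −26) and (−13, −22).

(−13, −22) and (−9, −26)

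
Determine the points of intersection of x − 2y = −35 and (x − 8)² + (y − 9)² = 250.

(−7, 14) and (13, 24)

Substitute y = (35 + x)/2:
5x² − 30x − 455 = 0  ⟹  x² − 6x − 91 = 0
x = 13 or x = −7, giving (13, 24) and (−7, 14).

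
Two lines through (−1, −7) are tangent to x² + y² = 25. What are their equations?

Let a tangent through (−1, −7) have slope m. Its distance from (0, 0) must equal 5:
(1m − (7))² = 25(m² + 1)
12m² + 7m − 12 = 0, so m = −4/3 or m = 3/4.
Through (−1, −7) these give 4x + 3y = −25 and 3x − 4y = 25.

4x + 3y = −25 and 3x − 4y = 25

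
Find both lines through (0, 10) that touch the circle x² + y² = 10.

A line y − (10) = m(x − (0)) is tangent when its distance from (0, 0) is √10:
[m·(0) − (−10)]² = 10(m² + 1)
m² − 9 = 0, so m = 3 or m = −3.
With m = 3: 3x − y = −10. With m = −3: 3x + y = 10.

3x − y = −10 and 3x + y = 10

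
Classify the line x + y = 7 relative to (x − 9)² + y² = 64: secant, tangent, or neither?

secant

d² = (1·9 + 1·0 − (7))²/2 = 2; r² = 64.
Since d² < r², the line cuts the circle twice.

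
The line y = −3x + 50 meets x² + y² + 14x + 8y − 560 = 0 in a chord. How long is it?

5√10

Substitute y = −3x + 50:
10x² − 310x + 2340 = 0  ⟹  x² − 31x + 234 = 0
x = 18 or x = 13, giving (18, −4) and (13, 11).
Chord length = distance between (18, −4) and (13, 11) = √250 = 5√10.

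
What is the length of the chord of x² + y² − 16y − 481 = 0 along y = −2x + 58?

The distance from (0, 8) to the line is 50/√5, and r² = 545.
Chord = 2√(r² − d²) = 2·√(45) = 6√5.

6√5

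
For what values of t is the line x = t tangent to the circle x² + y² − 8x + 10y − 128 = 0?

For a tangent, require d(centre, line) = r = 13.
|1·4 + 0·(−5) − t| / √1 = 13
|t − (4)| = 13, so t = 17 or t = −9.

t = −9 or t = 17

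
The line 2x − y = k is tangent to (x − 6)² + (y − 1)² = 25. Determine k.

Tangency holds when the distance from the centre (6, 1) to the line equals the radius 5:
|2·6 − 1·1 − k| / √5 = 5
|k − (11)| = 5√5.

k = 11 ± 5√5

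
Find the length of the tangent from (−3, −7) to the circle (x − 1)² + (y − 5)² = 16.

12

Centre (1, 5), r² = 16. |PO|² = (−4)² + (−12)² = 160.
By the tangent–radius right angle, tangent length = √(|PO|² − r²) = √144 = 12.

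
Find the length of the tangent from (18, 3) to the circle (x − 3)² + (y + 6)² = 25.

√281

The centre is (3, −6) and r = 5. The square of the distance from P to the centre is 225 + 81 = 306.
By the tangent–radius right angle, tangent length = √(|PO|² − r²) = √281.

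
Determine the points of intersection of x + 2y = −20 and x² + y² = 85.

(−6, −7) and (−2, −9)

Substitute y = (−20 − x)/2:
5x² + 40x + 60 = 0  ⟹  x² + 8x + 12 = 0
x = −2 or x = −6, giving (−2, −9) and (−6, −7).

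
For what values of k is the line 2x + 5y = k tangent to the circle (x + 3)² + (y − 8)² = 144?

For a tangent, require d(centre, line) = r = 12.
|2·(−3) + 5·8 − k| / √29 = 12
|k − (34)| = 12√29.

k = 34 ± 12√29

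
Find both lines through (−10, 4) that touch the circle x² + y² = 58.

7x + 3y = −58 and 3x − 7y = −58

Write the tangent as mx − y + (4 − m·(−10)) = 0 and set its distance from the centre to √58:
(10m − (−4))² = 58(m² + 1)
21m² + 40m − 21 = 0, so m = −7/3 or m = 3/7.
With m = −7/3: 7x + 3y = −58. With m = 3/7: 3x − 7y = −58.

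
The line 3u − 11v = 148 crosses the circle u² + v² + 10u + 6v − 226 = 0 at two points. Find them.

Substitute v = (−148 + 3u)/11:
130u² + 520u − 15210 = 0  ⟹  u² + 4u − 117 = 0
u = 9 or u = −13, giving (9, −11) and (−13, −17).

(−13, −17) and (9, −11)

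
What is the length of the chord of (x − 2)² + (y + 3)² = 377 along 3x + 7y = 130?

√58

From the line, y = (130 − 3x)/7. Substituting:
58x² − 1102x + 4524 = 0  ⟹  x² − 19x + 78 = 0
x = 13 or x = 6, giving (13, 13) and (6, 16).
|(13, 13) − (6, 16)| = √((7)² + (−3)²) = √58.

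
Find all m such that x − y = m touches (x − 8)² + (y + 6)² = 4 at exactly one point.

m = 14 ± 2√2

Tangency holds when the distance from the centre (8, −6) to the line equals the radius 2:
|1·8 − 1·(−6) − m| / √2 = 2
|m − (14)| = 2√2.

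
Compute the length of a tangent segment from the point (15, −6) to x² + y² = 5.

With centre O = (0, 0), |OP|² = 261 and r² = 5.
The tangent meets the radius at right angles, so tangent² = |PO|² − r² = 261 − 5 = 256.

16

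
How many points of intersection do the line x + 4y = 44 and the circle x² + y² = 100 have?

0

Substituting the line into the circle gives 17x² − 88x + 336 = 0.
Δ = 7744 − 22848 = −15104.
No real roots: the line does not meet the circle.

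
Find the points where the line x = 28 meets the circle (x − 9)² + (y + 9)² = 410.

The line gives x = 28. Substituting into the circle:
y² + 18y + 32 = 0
y = −2 or y = −16, giving (28, −2) and (28, −16).

(28, −16) and (28, −2)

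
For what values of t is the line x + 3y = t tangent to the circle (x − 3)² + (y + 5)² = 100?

t = −12 ± 10√10

Tangency holds when the distance from the centre (3, −5) to the line equals the radius 10:
|1·3 + 3·(−5) − t| / √10 = 10
|t − (−12)| = 10√10.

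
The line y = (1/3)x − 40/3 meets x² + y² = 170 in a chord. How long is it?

2√10

The distance from (0, 0) to the line is 40/√10, and r² = 170.
Half the chord is √(r² − d²) = √(10), so the full chord is 2√10.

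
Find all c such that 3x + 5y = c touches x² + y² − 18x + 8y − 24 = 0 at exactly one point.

Tangency holds when the distance from the centre (9, −4) to the line equals the radius 11:
|3·9 + 5·(−4) − c| / √34 = 11
|c − (7)| = 11√34.

c = 7 ± 11√34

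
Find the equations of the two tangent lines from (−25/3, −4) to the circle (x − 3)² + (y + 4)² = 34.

Let a tangent through (−25/3, −4) have slope m. Its distance from (3, −4) must equal √34:
[m·(34/3) − (0)]² = 34(m² + 1)
25m² − 9 = 0, so m = 3/5 or m = −3/5.
Through (−25/3, −4) these give 3x − 5y = −5 and 3x + 5y = −45.

3x − 5y = −5 and 3x + 5y = −45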